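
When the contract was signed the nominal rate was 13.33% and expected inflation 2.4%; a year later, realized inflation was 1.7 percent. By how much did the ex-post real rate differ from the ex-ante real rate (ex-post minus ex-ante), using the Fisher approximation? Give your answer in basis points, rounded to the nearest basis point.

70 basis points

Ex-ante: 13.33% − 2.4% = 10.930%
Ex-post: 13.33% − 1.7% = 11.630%
Difference (ex-post − ex-ante) = 0.7000% → 70 basis points.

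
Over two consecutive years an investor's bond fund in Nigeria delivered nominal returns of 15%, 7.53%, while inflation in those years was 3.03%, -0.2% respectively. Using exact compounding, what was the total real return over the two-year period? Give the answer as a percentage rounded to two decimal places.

20.26%

Compound the nominal returns: 1.1500 × 1.0753 = 1.236595.
Compound inflation: 1.0303 × 0.9980 = 1.028239.
Deflate: 1.236595 / 1.028239 = 1.202633.
Total real return = 1.202633 − 1 → 20.26%.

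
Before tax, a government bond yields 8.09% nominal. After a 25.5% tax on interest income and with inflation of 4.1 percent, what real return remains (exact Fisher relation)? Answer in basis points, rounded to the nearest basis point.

185 basis points

After-tax nominal return = 8.09% × (1 − 0.255) = 6.02705%.
1 + r = 1.0602705 / 1.04100 = 1.018512
After-tax real rate = 1.018512 − 1 → 185 basis points.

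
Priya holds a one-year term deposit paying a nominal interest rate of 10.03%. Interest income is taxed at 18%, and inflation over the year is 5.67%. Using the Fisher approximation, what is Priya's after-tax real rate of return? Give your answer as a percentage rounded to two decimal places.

2.55%

After-tax nominal return = 10.03% × (1 − 0.18) = 8.2246%.
r ≈ 8.2246% − 5.67% → 2.55%.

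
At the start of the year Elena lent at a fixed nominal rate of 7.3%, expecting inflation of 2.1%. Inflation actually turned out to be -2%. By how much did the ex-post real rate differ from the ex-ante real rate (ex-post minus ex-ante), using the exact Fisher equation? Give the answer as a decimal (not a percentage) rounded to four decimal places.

Ex-ante: (1 + 0.0730)/(1 + 0.0210) − 1 = 5.0930%
Ex-post: (1 + 0.0730)/(1 − 0.0200) − 1 = 9.4898%
Difference (ex-post − ex-ante) = 4.3967% → 0.0440.

0.0440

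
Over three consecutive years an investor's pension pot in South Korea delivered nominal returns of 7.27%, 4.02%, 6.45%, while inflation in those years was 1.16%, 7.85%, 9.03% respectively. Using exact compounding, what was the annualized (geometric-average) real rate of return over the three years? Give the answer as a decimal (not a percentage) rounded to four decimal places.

-0.0005

Nominal growth factor = 1.0727 × 1.0402 × 1.0645 = 1.18779309
Price-level growth factor = 1.0116 × 1.0785 × 1.0903 = 1.18952886
Real growth factor = 1.18779309 / 1.18952886 = 0.99854080
Annualized real rate = 0.99854080^(1/3) − 1 = -0.0487% → -0.0005.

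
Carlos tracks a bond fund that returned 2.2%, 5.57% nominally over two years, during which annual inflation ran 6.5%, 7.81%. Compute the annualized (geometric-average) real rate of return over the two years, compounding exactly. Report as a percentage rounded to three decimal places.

-3.063%

Nominal growth factor = 1.0220 × 1.0557 = 1.07892540
Price-level growth factor = 1.0650 × 1.0781 = 1.14817650
Real growth factor = 1.07892540 / 1.14817650 = 0.93968602
Annualized real rate = 0.93968602^(1/2) − 1 = -3.0626% → -3.063%.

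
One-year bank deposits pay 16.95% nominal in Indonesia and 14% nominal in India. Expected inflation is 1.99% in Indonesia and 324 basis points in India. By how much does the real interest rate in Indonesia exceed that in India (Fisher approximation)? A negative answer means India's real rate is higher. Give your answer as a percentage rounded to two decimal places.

Indonesia: 16.95% − 1.99% = 14.960%
India: 14% − 3.24% = 10.760%
Differential = 4.200% → 4.20%.

4.20%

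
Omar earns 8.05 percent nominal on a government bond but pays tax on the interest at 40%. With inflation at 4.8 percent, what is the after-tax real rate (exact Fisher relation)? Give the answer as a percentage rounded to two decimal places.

0.03%

After-tax nominal return = 8.05% × (1 − 0.4) = 4.8300%.
1 + r = 1.04830 / 1.04800 = 1.000286
After-tax real rate = 1.000286 − 1 → 0.03%.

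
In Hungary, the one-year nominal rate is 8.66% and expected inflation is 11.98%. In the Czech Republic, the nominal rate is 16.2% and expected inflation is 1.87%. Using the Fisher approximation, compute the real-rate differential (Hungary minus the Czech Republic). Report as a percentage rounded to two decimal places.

Hungary: 8.66% − 11.98% = -3.320%
The Czech Republic: 16.2% − 1.87% = 14.330%
Differential = -17.650% → -17.65%.

-17.65%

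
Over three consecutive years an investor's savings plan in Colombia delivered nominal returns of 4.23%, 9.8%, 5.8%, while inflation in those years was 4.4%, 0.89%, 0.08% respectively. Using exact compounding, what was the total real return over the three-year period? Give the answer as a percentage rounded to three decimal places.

Nominal growth factor = 1.0423 × 1.0980 × 1.0580 = 1.210823
Price-level growth factor = 1.0440 × 1.0089 × 1.0008 = 1.054134
Real growth factor = 1.210823 / 1.054134 = 1.148642
Total real return = 1.148642 − 1 → 14.864%.

14.864%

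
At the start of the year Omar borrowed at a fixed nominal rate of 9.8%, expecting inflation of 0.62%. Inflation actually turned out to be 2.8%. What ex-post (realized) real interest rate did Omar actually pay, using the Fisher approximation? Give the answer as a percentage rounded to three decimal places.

7.000%

Ex-post: 9.8% − 2.8% = 7.000%
So the realized real rate is 7.000%.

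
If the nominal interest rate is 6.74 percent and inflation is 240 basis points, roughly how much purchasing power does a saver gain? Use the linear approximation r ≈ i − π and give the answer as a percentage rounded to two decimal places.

4.34%

r ≈ i − π = 6.74% − 2.4% = 4.34%.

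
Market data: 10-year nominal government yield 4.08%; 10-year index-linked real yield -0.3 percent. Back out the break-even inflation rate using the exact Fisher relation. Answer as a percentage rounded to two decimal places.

4.39%

(1 + π) = (1 + i)/(1 + r) = 1.04080 / 0.99700 = 1.043932
Break-even inflation = 1.043932 − 1 → 4.39%.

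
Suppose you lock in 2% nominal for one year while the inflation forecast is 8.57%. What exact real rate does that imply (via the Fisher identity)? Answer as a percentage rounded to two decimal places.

-6.05%

By the Fisher identity, 1 + r = (1 + i)/(1 + π).
1 + r = 1.02000 / 1.08570 = 0.939486
r = 0.939486 − 1 = -6.0514%, i.e. -6.05%.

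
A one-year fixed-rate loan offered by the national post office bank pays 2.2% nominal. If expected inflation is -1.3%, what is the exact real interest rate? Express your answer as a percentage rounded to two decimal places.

1 + r = 1.02200 / 0.98700 = 1.035461
r = 1.035461 − 1 = 3.5461%, i.e. 3.55%.

3.55%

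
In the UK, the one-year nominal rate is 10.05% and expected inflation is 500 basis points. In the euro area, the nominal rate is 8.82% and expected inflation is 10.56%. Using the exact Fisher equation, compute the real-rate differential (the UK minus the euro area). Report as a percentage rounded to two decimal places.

The UK: (1 + 0.1005)/(1 + 0.0500) − 1 = 4.8095%
The euro area: (1 + 0.0882)/(1 + 0.1056) − 1 = -1.5738%
Differential = 4.8095% − (-1.5738%) = 6.3833% → 6.38%.

6.38%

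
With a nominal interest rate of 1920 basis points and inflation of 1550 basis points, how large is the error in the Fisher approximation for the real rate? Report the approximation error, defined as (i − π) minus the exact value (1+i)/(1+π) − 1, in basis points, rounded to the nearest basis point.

50 basis points

Approximate: r ≈ 19.200% − 15.500% = 3.7000%
Exact: (1 + 0.1920)/(1 + 0.1550) − 1 = 3.2035%
Error = 3.7000% − 3.2035% = 0.4965% → 50 basis points.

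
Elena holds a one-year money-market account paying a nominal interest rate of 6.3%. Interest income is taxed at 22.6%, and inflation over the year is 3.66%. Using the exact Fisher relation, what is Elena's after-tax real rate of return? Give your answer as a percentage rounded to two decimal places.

1.17%

After-tax nominal return = 6.3% × (1 − 0.226) = 4.8762%.
1 + r = 1.048762 / 1.03660 = 1.011733
After-tax real rate = 1.011733 − 1 → 1.17%.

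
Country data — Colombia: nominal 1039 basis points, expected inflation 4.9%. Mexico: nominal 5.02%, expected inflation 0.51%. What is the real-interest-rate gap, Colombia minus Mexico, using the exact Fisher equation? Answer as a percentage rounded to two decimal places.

Colombia: (1 + 0.1039)/(1 + 0.0490) − 1 = 5.2336%
Mexico: (1 + 0.0502)/(1 + 0.0051) − 1 = 4.4871%
Differential = 5.2336% − 4.4871% = 0.7464% → 0.75%.

0.75%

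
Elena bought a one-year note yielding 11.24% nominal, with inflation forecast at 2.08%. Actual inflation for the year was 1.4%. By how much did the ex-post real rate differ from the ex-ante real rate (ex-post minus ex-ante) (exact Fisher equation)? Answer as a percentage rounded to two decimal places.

Ex-ante: (1 + 0.1124)/(1 + 0.0208) − 1 = 8.9734%
Ex-post: (1 + 0.1124)/(1 + 0.0140) − 1 = 9.7041%
Difference (ex-post − ex-ante) = 0.7308% → 0.73%.

0.73%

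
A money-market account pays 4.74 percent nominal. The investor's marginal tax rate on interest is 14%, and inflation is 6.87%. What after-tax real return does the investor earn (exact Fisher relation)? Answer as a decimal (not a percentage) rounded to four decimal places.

After-tax nominal return = 4.74% × (1 − 0.14) = 4.0764%.
1 + r = 1.040764 / 1.06870 = 0.973860
After-tax real rate = 0.973860 − 1 → -0.0261.

-0.0261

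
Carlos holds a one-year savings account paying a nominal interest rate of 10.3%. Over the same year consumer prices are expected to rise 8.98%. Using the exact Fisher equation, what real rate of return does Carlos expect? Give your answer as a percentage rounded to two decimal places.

By the Fisher equation, 1 + r = (1 + i)/(1 + π).
1 + r = 1.10300 / 1.08980 = 1.012112
r = 1.012112 − 1 = 1.2112%, i.e. 1.21%.

1.21%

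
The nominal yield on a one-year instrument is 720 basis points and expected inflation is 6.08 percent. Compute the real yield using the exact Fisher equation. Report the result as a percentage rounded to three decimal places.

1.056%

1 + r = 1.07200 / 1.06080 = 1.010558
r = 1.010558 − 1 = 1.0558%, i.e. 1.056%.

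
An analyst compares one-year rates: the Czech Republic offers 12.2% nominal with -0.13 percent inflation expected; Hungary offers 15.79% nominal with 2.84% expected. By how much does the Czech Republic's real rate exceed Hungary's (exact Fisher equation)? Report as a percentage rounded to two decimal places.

The Czech Republic: (1 + 0.1220)/(1 − 0.0013) − 1 = 12.3460%
Hungary: (1 + 0.1579)/(1 + 0.0284) − 1 = 12.5924%
Differential = 12.3460% − 12.5924% = -0.2463% → -0.25%.

-0.25%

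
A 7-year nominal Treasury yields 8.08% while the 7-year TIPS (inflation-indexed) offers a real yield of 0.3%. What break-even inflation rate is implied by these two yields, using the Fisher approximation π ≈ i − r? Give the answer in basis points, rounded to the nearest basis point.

π ≈ i − r = 8.08% − 0.3% → 778 basis points.

778 basis points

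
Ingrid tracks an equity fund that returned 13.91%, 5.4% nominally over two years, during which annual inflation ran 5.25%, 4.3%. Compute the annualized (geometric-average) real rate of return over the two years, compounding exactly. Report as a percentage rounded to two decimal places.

Nominal growth factor = 1.1391 × 1.0540 = 1.20061140
Price-level growth factor = 1.0525 × 1.0430 = 1.09775750
Real growth factor = 1.20061140 / 1.09775750 = 1.09369455
Annualized real rate = 1.09369455^(1/2) − 1 = 4.5799% → 4.58%.

4.58%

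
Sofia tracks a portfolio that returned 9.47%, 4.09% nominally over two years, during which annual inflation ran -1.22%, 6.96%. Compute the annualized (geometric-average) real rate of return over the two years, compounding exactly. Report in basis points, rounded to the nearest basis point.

385 basis points

Compound the nominal returns: 1.0947 × 1.0409 = 1.13947323.
Compound inflation: 0.9878 × 1.0696 = 1.05655088.
Deflate: 1.13947323 / 1.05655088 = 1.07848401.
Annualized real rate = 1.07848401^(1/2) − 1 = 3.8501% → 385 basis points.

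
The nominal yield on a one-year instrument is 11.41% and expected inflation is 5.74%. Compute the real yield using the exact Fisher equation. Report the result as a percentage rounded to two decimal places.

5.36%

By the Fisher relation, 1 + r = (1 + i)/(1 + π).
1 + r = 1.11410 / 1.05740 = 1.053622
r = 1.053622 − 1 = 5.3622%, i.e. 5.36%.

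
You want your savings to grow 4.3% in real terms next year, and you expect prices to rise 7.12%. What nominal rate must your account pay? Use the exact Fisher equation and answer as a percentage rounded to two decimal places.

11.73%

(1 + i) = (1 + r)(1 + π) = 1.04300 × 1.07120 = 1.1172616
i = 1.1172616 − 1, so the required nominal rate is 11.73%.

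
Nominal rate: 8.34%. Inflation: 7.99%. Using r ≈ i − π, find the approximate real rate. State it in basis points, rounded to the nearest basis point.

r ≈ i − π = 8.34% − 7.99% = 35 basis points.

35 basis points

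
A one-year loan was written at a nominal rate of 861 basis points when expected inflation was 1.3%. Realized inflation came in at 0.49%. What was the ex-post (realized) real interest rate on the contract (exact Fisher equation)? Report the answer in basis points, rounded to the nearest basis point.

Ex-post: (1 + 0.0861)/(1 + 0.0049) − 1 = 8.0804%
So the realized real rate is 808 basis points.

808 basis points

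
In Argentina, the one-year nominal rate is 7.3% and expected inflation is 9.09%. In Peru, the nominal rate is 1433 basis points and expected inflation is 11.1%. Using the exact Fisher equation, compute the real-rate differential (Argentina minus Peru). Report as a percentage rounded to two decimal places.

Argentina: (1 + 0.0730)/(1 + 0.0909) − 1 = -1.6408%
Peru: (1 + 0.1433)/(1 + 0.1110) − 1 = 2.9073%
Differential = -1.6408% − 2.9073% = -4.5481% → -4.55%.

-4.55%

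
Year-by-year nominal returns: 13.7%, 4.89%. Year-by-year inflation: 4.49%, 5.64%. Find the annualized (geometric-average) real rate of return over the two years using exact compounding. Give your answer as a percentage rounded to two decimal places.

Compound the nominal returns: 1.1370 × 1.0489 = 1.19259930.
Compound inflation: 1.0449 × 1.0564 = 1.10383236.
Deflate: 1.19259930 / 1.10383236 = 1.08041705.
Annualized real rate = 1.08041705^(1/2) − 1 = 3.9431% → 3.94%.

3.94%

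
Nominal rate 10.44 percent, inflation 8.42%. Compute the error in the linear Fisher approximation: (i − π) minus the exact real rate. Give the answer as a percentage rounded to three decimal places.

0.157%

Approximate: r ≈ 10.440% − 8.420% = 2.0200%
Exact: (1 + 0.1044)/(1 + 0.0842) − 1 = 1.8631%
Error = 2.0200% − 1.8631% = 0.1569% → 0.157%.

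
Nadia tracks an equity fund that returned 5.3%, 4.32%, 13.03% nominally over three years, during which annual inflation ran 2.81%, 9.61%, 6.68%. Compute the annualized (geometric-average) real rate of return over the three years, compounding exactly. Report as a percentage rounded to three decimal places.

1.082%

Compound the nominal returns: 1.0530 × 1.0432 × 1.1303 = 1.24162279.
Compound inflation: 1.0281 × 1.0961 × 1.0668 = 1.20217736.
Deflate: 1.24162279 / 1.20217736 = 1.03281166.
Annualized real rate = 1.03281166^(1/3) − 1 = 1.0820% → 1.082%.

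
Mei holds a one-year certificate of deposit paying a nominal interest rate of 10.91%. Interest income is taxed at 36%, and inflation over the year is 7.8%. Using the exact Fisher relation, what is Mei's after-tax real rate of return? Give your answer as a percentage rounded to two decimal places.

-0.76%

After-tax nominal return = 10.91% × (1 − 0.36) = 6.9824%.
1 + r = 1.069824 / 1.07800 = 0.992416
After-tax real rate = 0.992416 − 1 → -0.76%.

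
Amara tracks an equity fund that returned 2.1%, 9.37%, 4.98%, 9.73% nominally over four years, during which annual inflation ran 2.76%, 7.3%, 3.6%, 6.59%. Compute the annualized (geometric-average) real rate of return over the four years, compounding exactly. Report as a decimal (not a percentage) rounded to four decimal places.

0.0138

Nominal growth factor = 1.0210 × 1.0937 × 1.0498 × 1.0973 = 1.28634038
Price-level growth factor = 1.0276 × 1.0730 × 1.0360 × 1.0659 = 1.21758709
Real growth factor = 1.28634038 / 1.21758709 = 1.05646683
Annualized real rate = 1.05646683^(1/4) − 1 = 1.3827% → 0.0138.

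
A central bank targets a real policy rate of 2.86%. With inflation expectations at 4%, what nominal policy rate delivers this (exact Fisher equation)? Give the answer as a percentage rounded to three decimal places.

6.974%

(1 + i) = (1 + r)(1 + π) = 1.02860 × 1.04000 = 1.069744
i = 1.069744 − 1, so the required nominal rate is 6.974%.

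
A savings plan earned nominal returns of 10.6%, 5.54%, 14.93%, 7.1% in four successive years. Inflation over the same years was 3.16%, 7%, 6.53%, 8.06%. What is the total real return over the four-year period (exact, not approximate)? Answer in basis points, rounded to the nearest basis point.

1307 basis points

Compound the nominal returns: 1.1060 × 1.0554 × 1.1493 × 1.0710 = 1.436796.
Compound inflation: 1.0316 × 1.0700 × 1.0653 × 1.0806 = 1.270668.
Deflate: 1.436796 / 1.270668 = 1.130741.
Total real return = 1.130741 − 1 → 1307 basis points.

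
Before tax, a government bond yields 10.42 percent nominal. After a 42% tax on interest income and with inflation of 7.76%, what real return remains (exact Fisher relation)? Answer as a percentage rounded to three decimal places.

After-tax nominal return = 10.42% × (1 − 0.42) = 6.0436%.
1 + r = 1.060436 / 1.07760 = 0.984072
After-tax real rate = 0.984072 − 1 → -1.593%.

-1.593%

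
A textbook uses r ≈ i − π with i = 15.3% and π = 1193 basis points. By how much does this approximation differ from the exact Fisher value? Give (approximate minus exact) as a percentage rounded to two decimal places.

0.36%

Approximate: r ≈ 15.300% − 11.930% = 3.3700%
Exact: (1 + 0.1530)/(1 + 0.1193) − 1 = 3.0108%
Error = 3.3700% − 3.0108% = 0.3592% → 0.36%.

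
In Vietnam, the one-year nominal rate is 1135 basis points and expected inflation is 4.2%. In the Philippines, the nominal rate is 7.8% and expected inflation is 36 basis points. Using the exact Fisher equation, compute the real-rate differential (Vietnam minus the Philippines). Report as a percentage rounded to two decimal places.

Vietnam: (1 + 0.1135)/(1 + 0.0420) − 1 = 6.8618%
The Philippines: (1 + 0.0780)/(1 + 0.0036) − 1 = 7.4133%
Differential = 6.8618% − 7.4133% = -0.5515% → -0.55%.

-0.55%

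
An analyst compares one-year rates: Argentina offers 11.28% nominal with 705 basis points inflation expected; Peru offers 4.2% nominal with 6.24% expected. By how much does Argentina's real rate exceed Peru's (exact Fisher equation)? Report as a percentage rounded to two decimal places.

Argentina: (1 + 0.1128)/(1 + 0.0705) − 1 = 3.9514%
Peru: (1 + 0.0420)/(1 + 0.0624) − 1 = -1.9202%
Differential = 3.9514% − (-1.9202%) = 5.8716% → 5.87%.

5.87%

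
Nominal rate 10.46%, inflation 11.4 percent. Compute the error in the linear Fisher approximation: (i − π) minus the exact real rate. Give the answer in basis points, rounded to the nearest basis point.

-10 basis points

Approximate: r ≈ 10.460% − 11.400% = -0.9400%
Exact: (1 + 0.1046)/(1 + 0.1140) − 1 = -0.8438%
Error = -0.9400% − (-0.8438%) = -0.0962% → -10 basis points.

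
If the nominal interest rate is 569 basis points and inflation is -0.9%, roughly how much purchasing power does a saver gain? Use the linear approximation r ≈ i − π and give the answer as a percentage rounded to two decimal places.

r ≈ i − π = 5.69% − (-0.9%) = 6.59%.

6.59%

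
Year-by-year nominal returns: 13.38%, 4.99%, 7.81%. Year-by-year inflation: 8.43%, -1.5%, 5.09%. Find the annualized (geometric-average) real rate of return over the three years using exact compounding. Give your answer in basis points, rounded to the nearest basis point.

457 basis points

Nominal growth factor = 1.1338 × 1.0499 × 1.0781 = 1.28334503
Price-level growth factor = 1.0843 × 0.9850 × 1.0509 = 1.12239851
Real growth factor = 1.28334503 / 1.12239851 = 1.14339517
Annualized real rate = 1.14339517^(1/3) − 1 = 4.5680% → 457 basis points.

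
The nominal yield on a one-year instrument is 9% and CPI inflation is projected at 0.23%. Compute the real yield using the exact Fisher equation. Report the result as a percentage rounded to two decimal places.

By the Fisher equation, 1 + r = (1 + i)/(1 + π).
1 + r = 1.09000 / 1.00230 = 1.087499
r = 1.087499 − 1 = 8.7499%, i.e. 8.75%.

8.75%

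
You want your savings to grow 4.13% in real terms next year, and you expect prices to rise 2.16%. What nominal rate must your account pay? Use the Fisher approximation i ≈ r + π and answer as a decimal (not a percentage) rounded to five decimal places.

0.06290

i ≈ r + π = 4.13% + 2.16% = 0.06290.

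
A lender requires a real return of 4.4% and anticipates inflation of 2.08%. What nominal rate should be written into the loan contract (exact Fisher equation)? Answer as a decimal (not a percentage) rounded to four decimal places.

0.0657

(1 + i) = (1 + r)(1 + π) = 1.04400 × 1.02080 = 1.0657152
i = 1.0657152 − 1, so the required nominal rate is 0.0657.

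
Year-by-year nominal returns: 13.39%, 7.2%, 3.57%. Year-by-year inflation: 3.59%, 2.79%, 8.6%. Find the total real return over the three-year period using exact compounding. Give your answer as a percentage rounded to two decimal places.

Nominal growth factor = 1.1339 × 1.0720 × 1.0357 = 1.258936
Price-level growth factor = 1.0359 × 1.0279 × 1.0860 = 1.156375
Real growth factor = 1.258936 / 1.156375 = 1.088692
Total real return = 1.088692 − 1 → 8.87%.

8.87%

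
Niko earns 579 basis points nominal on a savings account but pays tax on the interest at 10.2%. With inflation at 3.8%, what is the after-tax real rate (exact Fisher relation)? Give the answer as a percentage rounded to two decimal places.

1.35%

After-tax nominal return = 5.79% × (1 − 0.102) = 5.19942%.
1 + r = 1.0519942 / 1.03800 = 1.013482
After-tax real rate = 1.013482 − 1 → 1.35%.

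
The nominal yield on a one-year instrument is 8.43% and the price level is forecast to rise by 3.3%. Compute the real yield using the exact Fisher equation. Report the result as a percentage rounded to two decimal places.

By the Fisher identity, 1 + r = (1 + i)/(1 + π).
1 + r = 1.08430 / 1.03300 = 1.049661
r = 1.049661 − 1 = 4.9661%, i.e. 4.97%.

4.97%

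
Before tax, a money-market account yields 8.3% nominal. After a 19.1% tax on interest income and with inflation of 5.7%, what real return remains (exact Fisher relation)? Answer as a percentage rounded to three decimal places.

0.960%

After-tax nominal return = 8.3% × (1 − 0.191) = 6.7147%.
1 + r = 1.067147 / 1.05700 = 1.009600
After-tax real rate = 1.009600 − 1 → 0.960%.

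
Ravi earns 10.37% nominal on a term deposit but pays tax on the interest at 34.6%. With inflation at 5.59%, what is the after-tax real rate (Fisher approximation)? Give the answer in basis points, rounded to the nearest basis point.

119 basis points

After-tax nominal return = 10.37% × (1 − 0.346) = 6.78198%.
r ≈ 6.78198% − 5.59% → 119 basis points.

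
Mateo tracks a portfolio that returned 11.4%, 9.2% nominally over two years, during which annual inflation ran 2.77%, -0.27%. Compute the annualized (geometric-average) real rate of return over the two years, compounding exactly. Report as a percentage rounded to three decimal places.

8.945%

Nominal growth factor = 1.1140 × 1.0920 = 1.21648800
Price-level growth factor = 1.0277 × 0.9973 = 1.02492521
Real growth factor = 1.21648800 / 1.02492521 = 1.18690416
Annualized real rate = 1.18690416^(1/2) − 1 = 8.9451% → 8.945%.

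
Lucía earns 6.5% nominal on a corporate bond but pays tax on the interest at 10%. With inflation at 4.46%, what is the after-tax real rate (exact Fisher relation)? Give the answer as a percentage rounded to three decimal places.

After-tax nominal return = 6.5% × (1 − 0.1) = 5.8500%.
1 + r = 1.05850 / 1.04460 = 1.013307
After-tax real rate = 1.013307 − 1 → 1.331%.

1.331%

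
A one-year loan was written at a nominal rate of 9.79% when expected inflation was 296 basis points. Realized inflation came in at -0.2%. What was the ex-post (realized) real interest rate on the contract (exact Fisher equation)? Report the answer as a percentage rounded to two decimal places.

10.01%

Ex-post: (1 + 0.0979)/(1 − 0.0020) − 1 = 10.0100%
So the realized real rate is 10.01%.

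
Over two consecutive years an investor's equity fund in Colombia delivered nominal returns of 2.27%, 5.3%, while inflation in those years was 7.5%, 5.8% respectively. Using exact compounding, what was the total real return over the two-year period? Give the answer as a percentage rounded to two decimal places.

Compound the nominal returns: 1.0227 × 1.0530 = 1.076903.
Compound inflation: 1.0750 × 1.0580 = 1.137350.
Deflate: 1.076903 / 1.137350 = 0.946853.
Total real return = 0.946853 − 1 → -5.31%.

-5.31%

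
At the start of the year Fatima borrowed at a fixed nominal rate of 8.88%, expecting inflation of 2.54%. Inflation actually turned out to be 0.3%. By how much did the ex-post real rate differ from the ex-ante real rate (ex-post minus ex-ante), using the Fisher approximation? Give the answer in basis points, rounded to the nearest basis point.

224 basis points

Ex-ante: 8.88% − 2.54% = 6.340%
Ex-post: 8.88% − 0.3% = 8.580%
Difference (ex-post − ex-ante) = 2.2400% → 224 basis points.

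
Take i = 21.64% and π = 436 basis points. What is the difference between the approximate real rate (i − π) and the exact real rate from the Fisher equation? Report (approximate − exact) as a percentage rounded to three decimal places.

Approximate: r ≈ 21.640% − 4.360% = 17.2800%
Exact: (1 + 0.2164)/(1 + 0.0436) − 1 = 16.5581%
Error = 17.2800% − 16.5581% = 0.7219% → 0.722%.

0.722%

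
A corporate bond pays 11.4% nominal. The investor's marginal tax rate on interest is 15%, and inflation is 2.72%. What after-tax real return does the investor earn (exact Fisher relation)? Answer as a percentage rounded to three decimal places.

6.785%

After-tax nominal return = 11.4% × (1 − 0.15) = 9.6900%.
1 + r = 1.09690 / 1.02720 = 1.067854
After-tax real rate = 1.067854 − 1 → 6.785%.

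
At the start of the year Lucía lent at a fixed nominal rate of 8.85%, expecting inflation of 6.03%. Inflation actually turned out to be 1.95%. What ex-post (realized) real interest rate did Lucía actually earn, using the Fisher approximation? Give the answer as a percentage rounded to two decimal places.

Ex-post: 8.85% − 1.95% = 6.900%
So the realized real rate is 6.90%.

6.90%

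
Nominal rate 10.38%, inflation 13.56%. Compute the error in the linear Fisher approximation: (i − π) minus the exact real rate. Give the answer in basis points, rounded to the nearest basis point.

Approximate: r ≈ 10.380% − 13.560% = -3.1800%
Exact: (1 + 0.1038)/(1 + 0.1356) − 1 = -2.8003%
Error = -3.1800% − (-2.8003%) = -0.3797% → -38 basis points.

-38 basis points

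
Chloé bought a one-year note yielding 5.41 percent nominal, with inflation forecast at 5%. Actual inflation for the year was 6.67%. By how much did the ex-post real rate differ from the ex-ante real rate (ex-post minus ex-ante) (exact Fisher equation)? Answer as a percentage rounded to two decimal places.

Ex-ante: (1 + 0.0541)/(1 + 0.0500) − 1 = 0.3905%
Ex-post: (1 + 0.0541)/(1 + 0.0667) − 1 = -1.1812%
Difference (ex-post − ex-ante) = -1.5717% → -1.57%.

-1.57%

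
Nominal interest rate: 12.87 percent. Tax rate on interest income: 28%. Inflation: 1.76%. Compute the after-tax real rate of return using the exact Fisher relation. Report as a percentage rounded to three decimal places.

7.377%

After-tax nominal return = 12.87% × (1 − 0.28) = 9.2664%.
1 + r = 1.092664 / 1.01760 = 1.073766
After-tax real rate = 1.073766 − 1 → 7.377%.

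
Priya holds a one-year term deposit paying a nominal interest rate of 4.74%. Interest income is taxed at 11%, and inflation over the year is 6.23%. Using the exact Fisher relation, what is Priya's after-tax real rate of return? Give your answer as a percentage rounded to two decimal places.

-1.89%

After-tax nominal return = 4.74% × (1 − 0.11) = 4.2186%.
1 + r = 1.042186 / 1.06230 = 0.981066
After-tax real rate = 0.981066 − 1 → -1.89%.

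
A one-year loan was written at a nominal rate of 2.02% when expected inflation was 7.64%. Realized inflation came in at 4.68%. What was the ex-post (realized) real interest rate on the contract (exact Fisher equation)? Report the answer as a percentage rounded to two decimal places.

-2.54%

Ex-post: (1 + 0.0202)/(1 + 0.0468) − 1 = -2.5411%
So the realized real rate is -2.54%.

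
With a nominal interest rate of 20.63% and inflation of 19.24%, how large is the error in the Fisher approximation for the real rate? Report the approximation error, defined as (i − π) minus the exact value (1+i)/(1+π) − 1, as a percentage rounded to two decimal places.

0.22%

Approximate: r ≈ 20.630% − 19.240% = 1.3900%
Exact: (1 + 0.2063)/(1 + 0.1924) − 1 = 1.1657%
Error = 1.3900% − 1.1657% = 0.2243% → 0.22%.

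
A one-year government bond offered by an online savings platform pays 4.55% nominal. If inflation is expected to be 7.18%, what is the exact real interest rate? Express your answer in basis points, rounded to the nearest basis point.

-245 basis points

By the Fisher identity, 1 + r = (1 + i)/(1 + π).
1 + r = 1.04550 / 1.07180 = 0.975462
r = 0.975462 − 1 = -2.4538%, i.e. -245 basis points.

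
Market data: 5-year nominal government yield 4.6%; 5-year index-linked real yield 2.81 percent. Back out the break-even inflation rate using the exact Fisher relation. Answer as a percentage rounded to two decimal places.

1.74%

(1 + π) = (1 + i)/(1 + r) = 1.04600 / 1.02810 = 1.017411
Break-even inflation = 1.017411 − 1 → 1.74%.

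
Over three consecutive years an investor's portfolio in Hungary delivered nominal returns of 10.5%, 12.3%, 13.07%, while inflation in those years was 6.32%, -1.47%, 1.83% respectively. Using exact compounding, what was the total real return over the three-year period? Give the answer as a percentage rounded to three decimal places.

Compound the nominal returns: 1.1050 × 1.1230 × 1.1307 = 1.403103.
Compound inflation: 1.0632 × 0.9853 × 1.0183 = 1.066742.
Deflate: 1.403103 / 1.066742 = 1.315316.
Total real return = 1.315316 − 1 → 31.532%.

31.532%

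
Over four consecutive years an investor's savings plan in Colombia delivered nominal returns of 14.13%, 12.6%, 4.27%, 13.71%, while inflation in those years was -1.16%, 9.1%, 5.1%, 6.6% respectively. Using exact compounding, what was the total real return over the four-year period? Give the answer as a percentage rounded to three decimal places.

26.119%

Compound the nominal returns: 1.1413 × 1.1260 × 1.0427 × 1.1371 = 1.5236887.
Compound inflation: 0.9884 × 1.0910 × 1.0510 × 1.0660 = 1.2081404.
Deflate: 1.5236887 / 1.2081404 = 1.2611851.
Total real return = 1.2611851 − 1 → 26.119%.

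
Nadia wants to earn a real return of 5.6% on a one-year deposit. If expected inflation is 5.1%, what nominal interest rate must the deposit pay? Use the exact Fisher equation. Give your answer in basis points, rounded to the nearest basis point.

(1 + i) = (1 + r)(1 + π) = 1.05600 × 1.05100 = 1.109856
i = 1.109856 − 1, so the required nominal rate is 1099 basis points.

1099 basis points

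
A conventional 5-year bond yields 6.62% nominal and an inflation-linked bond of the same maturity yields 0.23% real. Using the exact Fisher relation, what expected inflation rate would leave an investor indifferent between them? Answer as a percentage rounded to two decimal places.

(1 + π) = (1 + i)/(1 + r) = 1.06620 / 1.00230 = 1.063753
Break-even inflation = 1.063753 − 1 → 6.38%.

6.38%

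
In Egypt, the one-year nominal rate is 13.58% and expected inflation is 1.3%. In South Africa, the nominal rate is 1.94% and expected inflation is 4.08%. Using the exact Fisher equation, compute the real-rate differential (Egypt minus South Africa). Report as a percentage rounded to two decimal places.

Egypt: (1 + 0.1358)/(1 + 0.0130) − 1 = 12.1224%
South Africa: (1 + 0.0194)/(1 + 0.0408) − 1 = -2.0561%
Differential = 12.1224% − (-2.0561%) = 14.1785% → 14.18%.

14.18%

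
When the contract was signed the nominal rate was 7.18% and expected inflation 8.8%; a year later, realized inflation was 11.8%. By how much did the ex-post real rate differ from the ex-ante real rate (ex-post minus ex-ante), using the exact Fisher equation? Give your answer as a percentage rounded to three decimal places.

-2.643%

Ex-ante: (1 + 0.0718)/(1 + 0.0880) − 1 = -1.4890%
Ex-post: (1 + 0.0718)/(1 + 0.1180) − 1 = -4.1324%
Difference (ex-post − ex-ante) = -2.6434% → -2.643%.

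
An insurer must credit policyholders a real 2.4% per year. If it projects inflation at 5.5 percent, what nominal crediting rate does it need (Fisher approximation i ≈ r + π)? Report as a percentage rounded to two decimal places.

i ≈ r + π = 2.4% + 5.5% = 7.90%.

7.90%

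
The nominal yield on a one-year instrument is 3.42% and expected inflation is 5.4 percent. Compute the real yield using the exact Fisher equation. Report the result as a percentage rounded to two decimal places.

-1.88%

1 + r = 1.03420 / 1.05400 = 0.981214
r = 0.981214 − 1 = -1.8786%, i.e. -1.88%.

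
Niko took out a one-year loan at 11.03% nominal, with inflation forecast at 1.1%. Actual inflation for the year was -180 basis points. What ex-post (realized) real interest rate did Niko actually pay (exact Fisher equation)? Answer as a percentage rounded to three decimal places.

Ex-post: (1 + 0.1103)/(1 − 0.0180) − 1 = 13.0652%
So the realized real rate is 13.065%.

13.065%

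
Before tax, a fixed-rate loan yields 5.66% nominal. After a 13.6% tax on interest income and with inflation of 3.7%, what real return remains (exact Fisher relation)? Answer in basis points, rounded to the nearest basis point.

115 basis points

After-tax nominal return = 5.66% × (1 − 0.136) = 4.89024%.
1 + r = 1.0489024 / 1.03700 = 1.011478
After-tax real rate = 1.011478 − 1 → 115 basis points.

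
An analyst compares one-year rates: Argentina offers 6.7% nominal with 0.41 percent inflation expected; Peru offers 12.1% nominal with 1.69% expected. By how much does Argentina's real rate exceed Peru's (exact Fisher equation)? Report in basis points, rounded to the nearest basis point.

Argentina: (1 + 0.0670)/(1 + 0.0041) − 1 = 6.2643%
Peru: (1 + 0.1210)/(1 + 0.0169) − 1 = 10.2370%
Differential = 6.2643% − 10.2370% = -3.9727% → -397 basis points.

-397 basis points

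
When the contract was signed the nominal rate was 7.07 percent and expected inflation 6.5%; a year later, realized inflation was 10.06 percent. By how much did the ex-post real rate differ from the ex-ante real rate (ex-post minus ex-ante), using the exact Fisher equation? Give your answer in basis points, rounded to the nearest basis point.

Ex-ante: (1 + 0.0707)/(1 + 0.0650) − 1 = 0.5352%
Ex-post: (1 + 0.0707)/(1 + 0.1006) − 1 = -2.7167%
Difference (ex-post − ex-ante) = -3.2519% → -325 basis points.

-325 basis points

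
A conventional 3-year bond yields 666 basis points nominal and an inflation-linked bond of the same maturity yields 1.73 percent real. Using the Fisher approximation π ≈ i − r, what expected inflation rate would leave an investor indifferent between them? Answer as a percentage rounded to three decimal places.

π ≈ i − r = 6.66% − 1.73% → 4.930%.

4.930%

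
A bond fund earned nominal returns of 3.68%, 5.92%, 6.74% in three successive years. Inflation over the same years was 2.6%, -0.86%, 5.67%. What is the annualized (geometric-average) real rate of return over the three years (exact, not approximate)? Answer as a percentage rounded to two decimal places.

2.93%

Nominal growth factor = 1.0368 × 1.0592 × 1.0674 = 1.17219579
Price-level growth factor = 1.0260 × 0.9914 × 1.0567 = 1.07485030
Real growth factor = 1.17219579 / 1.07485030 = 1.09056656
Annualized real rate = 1.09056656^(1/3) − 1 = 2.9321% → 2.93%.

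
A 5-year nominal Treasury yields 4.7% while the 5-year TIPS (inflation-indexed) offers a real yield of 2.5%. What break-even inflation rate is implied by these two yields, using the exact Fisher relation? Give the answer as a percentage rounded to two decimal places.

2.15%

(1 + π) = (1 + i)/(1 + r) = 1.04700 / 1.02500 = 1.021463
Break-even inflation = 1.021463 − 1 → 2.15%.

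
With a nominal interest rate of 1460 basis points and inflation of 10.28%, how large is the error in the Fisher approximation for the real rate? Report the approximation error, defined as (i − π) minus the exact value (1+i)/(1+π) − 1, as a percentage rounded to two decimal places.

Approximate: r ≈ 14.600% − 10.280% = 4.3200%
Exact: (1 + 0.1460)/(1 + 0.1028) − 1 = 3.9173%
Error = 4.3200% − 3.9173% = 0.4027% → 0.40%.

0.40%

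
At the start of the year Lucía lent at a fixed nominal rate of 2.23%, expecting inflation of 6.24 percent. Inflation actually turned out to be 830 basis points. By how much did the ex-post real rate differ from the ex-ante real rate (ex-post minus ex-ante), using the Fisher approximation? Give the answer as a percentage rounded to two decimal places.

-2.06%

Ex-ante: 2.23% − 6.24% = -4.010%
Ex-post: 2.23% − 8.3% = -6.070%
Difference (ex-post − ex-ante) = -2.0600% → -2.06%.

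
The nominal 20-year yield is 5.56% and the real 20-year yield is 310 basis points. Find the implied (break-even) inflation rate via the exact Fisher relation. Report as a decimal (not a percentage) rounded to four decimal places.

0.0239

(1 + π) = (1 + i)/(1 + r) = 1.05560 / 1.03100 = 1.023860
Break-even inflation = 1.023860 − 1 → 0.0239.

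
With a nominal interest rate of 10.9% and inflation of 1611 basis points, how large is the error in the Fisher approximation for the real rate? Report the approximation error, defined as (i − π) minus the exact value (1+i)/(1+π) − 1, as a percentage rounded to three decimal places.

Approximate: r ≈ 10.900% − 16.110% = -5.2100%
Exact: (1 + 0.1090)/(1 + 0.1611) − 1 = -4.4871%
Error = -5.2100% − (-4.4871%) = -0.7229% → -0.723%.

-0.723%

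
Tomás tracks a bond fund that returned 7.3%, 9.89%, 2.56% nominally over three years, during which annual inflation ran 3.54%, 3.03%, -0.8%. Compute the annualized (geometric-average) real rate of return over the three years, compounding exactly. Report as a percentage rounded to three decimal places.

Compound the nominal returns: 1.0730 × 1.0989 × 1.0256 = 1.20930516.
Compound inflation: 1.0354 × 1.0303 × 0.9920 = 1.05823844.
Deflate: 1.20930516 / 1.05823844 = 1.14275301.
Annualized real rate = 1.14275301^(1/3) − 1 = 4.5484% → 4.548%.

4.548%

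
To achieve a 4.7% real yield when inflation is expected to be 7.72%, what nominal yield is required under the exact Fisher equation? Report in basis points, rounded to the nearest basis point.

(1 + i) = (1 + r)(1 + π) = 1.04700 × 1.07720 = 1.1278284
i = 1.1278284 − 1, so the required nominal rate is 1278 basis points.

1278 basis points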